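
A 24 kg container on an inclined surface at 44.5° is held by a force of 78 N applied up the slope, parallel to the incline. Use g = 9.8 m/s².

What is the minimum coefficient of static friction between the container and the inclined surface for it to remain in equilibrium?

μ_s,min ≈ 0.518

N = m g cos θ = 167.8 N.
Friction must make up the shortfall along the incline: f = m g sin θ − P = 164.9 − 78 = 86.85 N.
At the threshold f = μ_s N, so μ_s,min = 86.85/167.8 = 0.518.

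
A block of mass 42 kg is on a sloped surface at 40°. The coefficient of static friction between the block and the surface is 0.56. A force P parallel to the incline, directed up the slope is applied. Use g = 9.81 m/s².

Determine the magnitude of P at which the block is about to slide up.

At impending motion up the slope, friction acts down-slope at its limit: f = μ_s N.
P is parallel to the surface, so N = m g cos θ = 316 N.
Along the incline: P = m g sin θ + μ_s N = 265 + 0.56×316 = 442 N.

P ≈ 442 N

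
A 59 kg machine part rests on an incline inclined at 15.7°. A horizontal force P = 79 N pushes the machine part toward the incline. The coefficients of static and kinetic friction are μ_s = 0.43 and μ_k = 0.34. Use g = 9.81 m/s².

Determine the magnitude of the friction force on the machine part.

Resolve perpendicular to the incline: N = m g cos θ + P sin θ = 59×9.81×cos 15.7° + 79×sin 15.7° = 578.6 N.
Along the incline, the net driving force (taking up-slope positive) is P cos θ − m g sin θ = 76.05 − 156.6 = -80.57 N, so equilibrium requires friction f = 80.57 N (up-slope).
Maximum static friction: μ_s N = 0.43 × 578.6 = 248.8 N.
Since 80.57 N is within the 248.8 N limit, the machine part stays put and friction is exactly 80.6 N.

f ≈ 80.6 N (up the incline)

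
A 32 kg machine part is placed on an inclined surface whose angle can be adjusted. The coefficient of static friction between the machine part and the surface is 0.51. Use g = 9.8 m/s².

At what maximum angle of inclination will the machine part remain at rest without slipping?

At the slip threshold, m g sin θ = μ_s · m g cos θ, so tan θ = μ_s.
θ_max = arctan(0.51) = 27°.

θ_max ≈ 27°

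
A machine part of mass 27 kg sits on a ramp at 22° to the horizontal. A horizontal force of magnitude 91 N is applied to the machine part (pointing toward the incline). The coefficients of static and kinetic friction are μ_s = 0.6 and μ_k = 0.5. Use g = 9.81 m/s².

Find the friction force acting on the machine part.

Normal direction: N = m g cos θ + P sin θ = 279.7 N.
Parallel to the incline: P cos θ − m g sin θ = 84.37 − 99.22 = -14.85 N; the friction needed to balance this is 14.85 N acting up the slope.
Maximum static friction: μ_s N = 0.6 × 279.7 = 167.8 N.
|f_req| = 14.85 ≤ 167.8 N → the machine part is in equilibrium; friction equals the required value.

f ≈ 14.8 N (up the incline)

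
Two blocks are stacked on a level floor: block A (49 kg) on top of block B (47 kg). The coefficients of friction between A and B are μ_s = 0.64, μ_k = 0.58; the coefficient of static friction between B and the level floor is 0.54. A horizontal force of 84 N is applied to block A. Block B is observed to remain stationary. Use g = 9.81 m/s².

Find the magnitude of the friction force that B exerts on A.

The normal force B exerts on A is simply A's weight, N₁ = 480.7 N.
Maximum static friction on A from B: μ_s N₁ = 0.64×480.7 = 307.6 N.
P = 84 N is within that limit, so A and B move together (both at rest); the A–B friction is simply f₁ = P = 84 N.
By Newton's third law B feels 84 N forward from A. With B stationary, the floor's static friction on B balances it: f₂ = 84 N (well within μ_s(m_A+m_B)g = 508.6 N).

f ≈ 84 N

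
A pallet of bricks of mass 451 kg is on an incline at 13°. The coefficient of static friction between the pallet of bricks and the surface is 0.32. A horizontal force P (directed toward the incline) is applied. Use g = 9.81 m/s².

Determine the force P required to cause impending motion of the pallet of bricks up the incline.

At impending motion up the slope, friction acts down-slope at its limit: f = μ_s N.
Perpendicular to the incline: N = m g cos θ + P sin θ.
Along the incline: P cos θ = m g sin θ + μ_s N = m g sin θ + μ_s (m g cos θ + P sin θ).
Solving, P (cos θ − μ_s sin θ) = m g (sin θ + μ_s cos θ), so P = 451×9.81×(sin 13° + 0.32 cos 13°)/(cos 13° − 0.32 sin 13°) = 4420×0.5367/0.9024 = 2630 N.

P ≈ 2630 N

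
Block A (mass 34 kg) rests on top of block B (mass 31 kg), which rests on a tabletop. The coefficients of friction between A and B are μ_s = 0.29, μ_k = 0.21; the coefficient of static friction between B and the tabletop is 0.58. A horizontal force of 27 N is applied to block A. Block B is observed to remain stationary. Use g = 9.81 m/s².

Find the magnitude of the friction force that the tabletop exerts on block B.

f ≈ 27 N

The normal force B exerts on A is simply A's weight, N₁ = 333.5 N.
So the A–B interface can sustain at most μ_s N₁ = 96.73 N of static friction.
P = 27 N is within that limit, so A and B move together (both at rest); the A–B friction is simply f₁ = P = 27 N.
B experiences an equal 27 N forward from A (third law). B is in equilibrium, so the floor supplies f₂ = 27 N of static friction (limit μ_s(m_A+m_B)g = 369.8 N, not exceeded).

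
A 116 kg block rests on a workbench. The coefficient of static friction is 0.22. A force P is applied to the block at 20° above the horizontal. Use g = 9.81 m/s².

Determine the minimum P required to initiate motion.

N = m g − P sin α (the pull lifts the block).
At impending slip, P cos α = μ_s N = μ_s (m g − P sin α).
Solving: P (cos α + μ_s sin α) = μ_s m g → P = 0.22×1140/(cos 20° + 0.22 sin 20°) = 250/1.015 = 247 N.

P ≈ 247 N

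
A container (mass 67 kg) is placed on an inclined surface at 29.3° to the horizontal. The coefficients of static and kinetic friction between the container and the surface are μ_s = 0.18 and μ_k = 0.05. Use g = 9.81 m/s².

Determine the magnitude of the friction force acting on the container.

f ≈ 28.7 N (up the incline)

Normal force: N = m g cos θ = 67 × 9.81 × cos 29.3° = 573.2 N.
For equilibrium along the incline, friction must balance the weight component: f = m g sin θ = 321.7 N up the slope.
Maximum static friction available: μ_s N = 0.18 × 573.2 = 103.2 N.
|321.7| exceeds 103.2 N, so the container slips down-slope; friction is kinetic, f = μ_k N = 0.05×573.2 = 28.7 N.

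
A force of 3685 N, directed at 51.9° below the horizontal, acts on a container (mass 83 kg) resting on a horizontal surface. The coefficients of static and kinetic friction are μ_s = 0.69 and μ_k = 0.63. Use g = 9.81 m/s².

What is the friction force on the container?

N = m g + P sin α = 814.2 + 3685×sin 51.9° = 3714 N.
For equilibrium, f = P cos α = 3685×cos 51.9° = 2274 N.
μ_s N = 0.69 × 3714 = 2563 N.
Since 2274 N does not exceed the limit, the container stays at rest and f = 2270 N.

f ≈ 2270 N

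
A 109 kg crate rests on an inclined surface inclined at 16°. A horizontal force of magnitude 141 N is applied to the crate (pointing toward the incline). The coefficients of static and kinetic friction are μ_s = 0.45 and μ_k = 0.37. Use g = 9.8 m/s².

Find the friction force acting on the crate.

f ≈ 159 N (up the incline)

Resolve perpendicular to the incline: N = m g cos θ + P sin θ = 109×9.8×cos 16° + 141×sin 16° = 1066 N.
Along the incline, the net driving force (taking up-slope positive) is P cos θ − m g sin θ = 135.5 − 294.4 = -158.9 N, so equilibrium requires friction f = 158.9 N (up-slope).
The limit of static friction is μ_s N = 479.6 N.
|f_req| = 158.9 ≤ 479.6 N → the crate is in equilibrium; friction equals the required value.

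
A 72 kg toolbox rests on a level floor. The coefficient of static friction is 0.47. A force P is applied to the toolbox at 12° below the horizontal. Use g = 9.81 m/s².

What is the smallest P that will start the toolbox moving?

N = m g + P sin α (the push presses the toolbox into the level floor).
At impending slip, P cos α = μ_s N = μ_s (m g + P sin α).
Solving: P (cos α − μ_s sin α) = μ_s m g → P = 0.47×706/(cos 12° − 0.47 sin 12°) = 332/0.8804 = 377 N.

P ≈ 377 N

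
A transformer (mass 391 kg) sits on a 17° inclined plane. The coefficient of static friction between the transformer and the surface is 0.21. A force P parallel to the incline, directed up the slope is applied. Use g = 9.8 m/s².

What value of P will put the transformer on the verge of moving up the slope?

At impending motion up the slope, friction acts down-slope at its limit: f = μ_s N.
P is parallel to the surface, so N = m g cos θ = 3660 N.
Along the incline: P = m g sin θ + μ_s N = 1120 + 0.21×3660 = 1890 N.

P ≈ 1890 N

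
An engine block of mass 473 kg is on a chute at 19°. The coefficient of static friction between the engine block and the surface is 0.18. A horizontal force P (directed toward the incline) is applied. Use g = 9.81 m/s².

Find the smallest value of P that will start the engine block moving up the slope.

P ≈ 2590 N

At impending motion up the slope, friction acts down-slope at its limit: f = μ_s N.
Perpendicular to the incline: N = m g cos θ + P sin θ.
Along the incline: P cos θ = m g sin θ + μ_s N = m g sin θ + μ_s (m g cos θ + P sin θ).
Solving, P (cos θ − μ_s sin θ) = m g (sin θ + μ_s cos θ), so P = 473×9.81×(sin 19° + 0.18 cos 19°)/(cos 19° − 0.18 sin 19°) = 4640×0.4958/0.8869 = 2590 N.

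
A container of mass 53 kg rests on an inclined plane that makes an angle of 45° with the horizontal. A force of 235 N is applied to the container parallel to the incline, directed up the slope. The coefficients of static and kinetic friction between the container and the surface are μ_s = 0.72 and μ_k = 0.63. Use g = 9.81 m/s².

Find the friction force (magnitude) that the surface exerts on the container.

Perpendicular to the surface, N = m g cos θ = 53·9.81·cos 45° = 367.6 N.
The friction needed for equilibrium is m g sin θ − P = 367.6 − 235 = 132.6 N, measured positive up-slope.
Static friction can supply at most μ_s N = 264.7 N.
Since |132.6| ≤ 264.7 N, no slip — friction simply equals what equilibrium demands.

f ≈ 133 N (up the incline)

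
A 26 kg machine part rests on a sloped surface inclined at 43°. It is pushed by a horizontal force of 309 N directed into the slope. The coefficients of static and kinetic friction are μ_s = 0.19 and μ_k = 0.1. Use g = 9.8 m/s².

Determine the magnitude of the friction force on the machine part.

Resolve perpendicular to the incline: N = m g cos θ + P sin θ = 26×9.8×cos 43° + 309×sin 43° = 397.1 N.
Along the incline, the net driving force (taking up-slope positive) is P cos θ − m g sin θ = 226 − 173.8 = 52.22 N, so equilibrium requires friction f = -52.22 N (down-slope).
The limit of static friction is μ_s N = 75.45 N.
|f_req| = 52.22 ≤ 75.45 N → the machine part is in equilibrium; friction equals the required value.

f ≈ 52.2 N (down the incline)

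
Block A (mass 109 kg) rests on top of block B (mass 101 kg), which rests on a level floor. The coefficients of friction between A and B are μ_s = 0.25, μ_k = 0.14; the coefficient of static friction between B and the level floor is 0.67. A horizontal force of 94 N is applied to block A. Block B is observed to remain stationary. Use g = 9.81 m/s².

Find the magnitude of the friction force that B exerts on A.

Between the blocks, N₁ = m_A g = 1069 N.
So the A–B interface can sustain at most μ_s N₁ = 267.3 N of static friction.
P = 94 N is within that limit, so A and B move together (both at rest); the A–B friction is simply f₁ = P = 94 N.
B experiences an equal 94 N forward from A (third law). B is in equilibrium, so the floor supplies f₂ = 94 N of static friction (limit μ_s(m_A+m_B)g = 1380 N, not exceeded).

f ≈ 94 N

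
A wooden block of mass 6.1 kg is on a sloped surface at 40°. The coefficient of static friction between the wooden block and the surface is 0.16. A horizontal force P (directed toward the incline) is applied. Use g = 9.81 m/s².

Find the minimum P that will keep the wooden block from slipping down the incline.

The wooden block tends to slide down (tan θ > μ_s), so at the point of impending slip friction acts up-slope at its limit: f = μ_s N.
Perpendicular to the incline: N = m g cos θ + P sin θ.
Along the incline: P cos θ + μ_s N = m g sin θ, i.e. P cos θ + μ_s (m g cos θ + P sin θ) = m g sin θ.
Solving, P (cos θ + μ_s sin θ) = m g (sin θ − μ_s cos θ), so P = 59.8×0.5202/0.8689 = 35.8 N.

P_min ≈ 35.8 N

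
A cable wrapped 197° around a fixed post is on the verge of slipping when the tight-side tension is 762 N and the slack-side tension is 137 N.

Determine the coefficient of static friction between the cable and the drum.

μ ≈ 0.499

T₂/T₁ = e^{μβ} → μ = ln(T₂/T₁)/β.
β = 197° = 3.438 rad.
μ = ln(762/137)/3.438 = ln(5.562)/3.438 = 0.499.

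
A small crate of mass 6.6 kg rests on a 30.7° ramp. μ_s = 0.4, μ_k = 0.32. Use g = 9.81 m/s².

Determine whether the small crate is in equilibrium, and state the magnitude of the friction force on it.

f ≈ 17.8 N

N = m g cos θ = 55.7 N.
Down-slope weight component: m g sin θ = 33.1 N.
μ_s N = 22.3 N.
33.1 > 22.3 N, so it slides; kinetic friction f = μ_k N = 0.32×55.7 = 17.8 N.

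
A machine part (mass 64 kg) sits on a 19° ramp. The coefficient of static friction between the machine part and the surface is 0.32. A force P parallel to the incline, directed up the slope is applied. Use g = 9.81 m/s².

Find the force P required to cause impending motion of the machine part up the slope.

P ≈ 394 N

At impending motion up the slope, friction acts down-slope at its limit: f = μ_s N.
P is parallel to the surface, so N = m g cos θ = 594 N.
Along the incline: P = m g sin θ + μ_s N = 204 + 0.32×594 = 394 N.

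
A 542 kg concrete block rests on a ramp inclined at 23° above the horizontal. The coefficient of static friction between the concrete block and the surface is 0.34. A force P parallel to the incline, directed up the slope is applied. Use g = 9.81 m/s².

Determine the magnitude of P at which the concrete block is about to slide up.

At impending motion up the slope, friction acts down-slope at its limit: f = μ_s N.
P is parallel to the surface, so N = m g cos θ = 4890 N.
Along the incline: P = m g sin θ + μ_s N = 2080 + 0.34×4890 = 3740 N.

P ≈ 3740 N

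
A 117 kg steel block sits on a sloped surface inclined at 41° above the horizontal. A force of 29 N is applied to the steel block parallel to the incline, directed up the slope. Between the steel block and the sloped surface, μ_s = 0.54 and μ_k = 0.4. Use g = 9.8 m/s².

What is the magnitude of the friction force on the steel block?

f ≈ 346 N (up the incline)

Perpendicular to the surface, N = m g cos θ = 117·9.8·cos 41° = 865.4 N.
For equilibrium along the incline the friction force must supply f = m g sin θ − P = 752.2 − 29 = 723.2 N (positive meaning up-slope).
Maximum static friction available: μ_s N = 0.54 × 865.4 = 467.3 N.
Since |723.2| > 467.3 N, static friction cannot hold it; the steel block slides down the incline and kinetic friction applies: f = μ_k N = 0.4 × 865.4 = 346 N.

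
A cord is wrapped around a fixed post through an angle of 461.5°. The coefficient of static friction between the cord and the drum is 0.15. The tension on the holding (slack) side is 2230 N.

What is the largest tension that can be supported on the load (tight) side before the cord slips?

T_max ≈ 7460 N

At impending slip the capstan equation gives T₂/T₁ = e^{μβ} with β in radians.
β = 461.5° × π/180 = 8.055 rad.
e^{μβ} = e^{0.15×8.055} = 3.347.
T₂ = T₁ · e^{μβ} = 2230 × 3.347 = 7460 N.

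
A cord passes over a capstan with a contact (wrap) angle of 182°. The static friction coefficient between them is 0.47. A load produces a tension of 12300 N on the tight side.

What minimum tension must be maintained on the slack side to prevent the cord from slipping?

T_min ≈ 2760 N

Capstan equation at impending slip: T_tight/T_slack = e^{μβ}.
β = 182° = 3.176 rad; e^{μβ} = e^{0.47×3.176} = 4.45.
T_slack = T_tight / e^{μβ} = 12300 / 4.45 = 2760 N.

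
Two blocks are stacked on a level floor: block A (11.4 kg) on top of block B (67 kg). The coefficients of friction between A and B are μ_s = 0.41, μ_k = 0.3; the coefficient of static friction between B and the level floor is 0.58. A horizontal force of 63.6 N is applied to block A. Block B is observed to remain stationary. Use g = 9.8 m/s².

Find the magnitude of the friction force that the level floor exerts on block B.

Between the blocks, N₁ = m_A g = 111.7 N.
So the A–B interface can sustain at most μ_s N₁ = 45.81 N of static friction.
P = 63.6 N exceeds that limit, so A slips over B and the interface friction becomes kinetic: f₁ = μ_k N₁ = 0.3×111.7 = 33.5 N.
By Newton's third law B feels 33.5 N forward from A. With B stationary, the floor's static friction on B balances it: f₂ = 33.5 N (well within μ_s(m_A+m_B)g = 445.6 N).

f ≈ 33.5 N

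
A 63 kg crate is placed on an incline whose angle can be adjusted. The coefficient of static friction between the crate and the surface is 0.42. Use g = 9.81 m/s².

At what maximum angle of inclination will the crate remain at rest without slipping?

θ_max ≈ 22.8°

At the slip threshold, m g sin θ = μ_s · m g cos θ, so tan θ = μ_s.
θ_max = arctan(0.42) = 22.8°.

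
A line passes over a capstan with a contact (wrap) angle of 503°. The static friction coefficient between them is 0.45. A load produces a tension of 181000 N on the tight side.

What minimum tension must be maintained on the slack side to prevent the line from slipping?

T_min ≈ 3480 N

Capstan equation at impending slip: T_tight/T_slack = e^{μβ}.
β = 503° = 8.779 rad; e^{μβ} = e^{0.45×8.779} = 51.96.
T_slack = T_tight / e^{μβ} = 181000 / 51.96 = 3480 N.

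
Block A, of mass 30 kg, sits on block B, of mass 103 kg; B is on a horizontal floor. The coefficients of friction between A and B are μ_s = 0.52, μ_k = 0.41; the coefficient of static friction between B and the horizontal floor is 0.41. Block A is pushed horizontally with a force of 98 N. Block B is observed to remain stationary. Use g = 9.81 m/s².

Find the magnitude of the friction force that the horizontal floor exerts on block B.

The normal force B exerts on A is simply A's weight, N₁ = 294.3 N.
So the A–B interface can sustain at most μ_s N₁ = 153 N of static friction.
Since P = 98 N ≤ 153 N, A does not slip on B; friction on A equals P = 98 N.
By Newton's third law B feels 98 N forward from A. With B stationary, the floor's static friction on B balances it: f₂ = 98 N (well within μ_s(m_A+m_B)g = 534.9 N).

f ≈ 98 N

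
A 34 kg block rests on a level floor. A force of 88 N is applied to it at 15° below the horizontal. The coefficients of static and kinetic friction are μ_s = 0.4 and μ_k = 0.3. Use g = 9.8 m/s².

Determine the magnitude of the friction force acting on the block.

f ≈ 85 N

The vertical component of P adds to the normal force: N = m g + P sin α = 333.2 + 22.78 = 356 N.
The horizontal driving force is P cos α = 85 N, so equilibrium needs friction f = 85 N.
μ_s N = 0.4 × 356 = 142.4 N.
85 ≤ 142.4 N → static; friction equals the required 85 N.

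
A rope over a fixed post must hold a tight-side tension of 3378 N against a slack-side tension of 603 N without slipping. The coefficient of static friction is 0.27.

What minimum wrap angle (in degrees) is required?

β_min ≈ 366°

T₂/T₁ = e^{μβ} → β = ln(T₂/T₁)/μ.
β = ln(3378/603)/0.27 = 1.723/0.27 = 6.382 rad.
In degrees: β = 6.382 × 180/π = 366°.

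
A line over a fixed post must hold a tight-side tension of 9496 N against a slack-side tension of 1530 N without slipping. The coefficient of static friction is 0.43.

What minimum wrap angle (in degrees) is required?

β_min ≈ 243°

T₂/T₁ = e^{μβ} → β = ln(T₂/T₁)/μ.
β = ln(9496/1530)/0.43 = 1.826/0.43 = 4.246 rad.
In degrees: β = 4.246 × 180/π = 243°.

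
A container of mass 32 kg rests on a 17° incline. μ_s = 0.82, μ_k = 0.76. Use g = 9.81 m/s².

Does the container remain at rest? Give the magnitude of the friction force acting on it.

f ≈ 91.8 N

N = m g cos θ = 300 N.
Down-slope weight component: m g sin θ = 91.8 N.
μ_s N = 246 N.
91.8 ≤ 246 N, so it stays put; friction = 91.8 N.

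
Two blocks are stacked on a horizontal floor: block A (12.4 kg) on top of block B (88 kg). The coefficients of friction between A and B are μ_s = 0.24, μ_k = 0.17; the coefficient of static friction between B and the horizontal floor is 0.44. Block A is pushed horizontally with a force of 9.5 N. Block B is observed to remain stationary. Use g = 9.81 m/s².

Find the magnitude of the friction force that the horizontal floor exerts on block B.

The normal force B exerts on A is simply A's weight, N₁ = 121.6 N.
Maximum static friction on A from B: μ_s N₁ = 0.24×121.6 = 29.19 N.
Since P = 9.5 N ≤ 29.19 N, A does not slip on B; friction on A equals P = 9.5 N.
B experiences an equal 9.5 N forward from A (third law). B is in equilibrium, so the floor supplies f₂ = 9.5 N of static friction (limit μ_s(m_A+m_B)g = 433.4 N, not exceeded).

f ≈ 9.5 N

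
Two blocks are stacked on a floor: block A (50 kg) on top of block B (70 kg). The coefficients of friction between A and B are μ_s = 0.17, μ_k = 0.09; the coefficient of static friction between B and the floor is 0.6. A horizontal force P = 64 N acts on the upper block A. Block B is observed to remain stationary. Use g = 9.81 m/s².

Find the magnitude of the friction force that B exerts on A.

Normal force at the A–B interface: N₁ = m_A g = 490.5 N.
So the A–B interface can sustain at most μ_s N₁ = 83.39 N of static friction.
Since P = 64 N ≤ 83.39 N, A does not slip on B; friction on A equals P = 64 N.
By Newton's third law B feels 64 N forward from A. With B stationary, the floor's static friction on B balances it: f₂ = 64 N (well within μ_s(m_A+m_B)g = 706.3 N).

f ≈ 64 N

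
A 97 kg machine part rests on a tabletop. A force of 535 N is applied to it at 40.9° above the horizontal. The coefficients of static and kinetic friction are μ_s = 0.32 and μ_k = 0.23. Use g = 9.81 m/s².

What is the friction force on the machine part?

Vertical equilibrium gives N = m g − P sin α = 601.3 N.
Horizontally, friction must balance P cos α = 404.4 N.
μ_s N = 0.32 × 601.3 = 192.4 N.
The required friction exceeds μ_s N, so the machine part moves and f = μ_k N = 138 N.

f ≈ 138 N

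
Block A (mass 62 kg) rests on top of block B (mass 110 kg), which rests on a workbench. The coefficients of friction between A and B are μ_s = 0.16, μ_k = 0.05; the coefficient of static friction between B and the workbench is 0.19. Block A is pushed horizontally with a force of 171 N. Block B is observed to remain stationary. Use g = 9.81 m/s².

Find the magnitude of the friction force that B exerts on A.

Between the blocks, N₁ = m_A g = 608.2 N.
Maximum static friction on A from B: μ_s N₁ = 0.16×608.2 = 97.32 N.
P = 171 N exceeds that limit, so A slips over B and the interface friction becomes kinetic: f₁ = μ_k N₁ = 0.05×608.2 = 30.4 N.
By Newton's third law B feels 30.4 N forward from A. With B stationary, the floor's static friction on B balances it: f₂ = 30.4 N (well within μ_s(m_A+m_B)g = 320.6 N).

f ≈ 30.4 N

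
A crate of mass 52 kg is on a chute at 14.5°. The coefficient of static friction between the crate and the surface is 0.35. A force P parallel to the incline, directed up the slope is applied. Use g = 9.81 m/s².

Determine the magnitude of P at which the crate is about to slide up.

At impending motion up the slope, friction acts down-slope at its limit: f = μ_s N.
P is parallel to the surface, so N = m g cos θ = 494 N.
Along the incline: P = m g sin θ + μ_s N = 128 + 0.35×494 = 301 N.

P ≈ 301 N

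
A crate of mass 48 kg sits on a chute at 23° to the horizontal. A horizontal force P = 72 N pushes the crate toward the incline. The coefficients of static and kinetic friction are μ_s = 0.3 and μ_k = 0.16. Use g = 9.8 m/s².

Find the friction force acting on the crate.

The horizontal push has a component P sin θ into the surface, so N = m g cos θ + P sin θ = 433 + 28.13 = 461.1 N.
Parallel to the incline: P cos θ − m g sin θ = 66.28 − 183.8 = -117.5 N; the friction needed to balance this is 117.5 N acting up the slope.
Maximum static friction: μ_s N = 0.3 × 461.1 = 138.3 N.
Since 117.5 N is within the 138.3 N limit, the crate stays put and friction is exactly 118 N.

f ≈ 118 N (up the incline)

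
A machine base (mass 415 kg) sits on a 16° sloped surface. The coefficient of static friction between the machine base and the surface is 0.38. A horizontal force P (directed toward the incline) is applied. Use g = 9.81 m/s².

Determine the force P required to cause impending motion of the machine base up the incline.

At impending motion up the slope, friction acts down-slope at its limit: f = μ_s N.
Perpendicular to the incline: N = m g cos θ + P sin θ.
Along the incline: P cos θ = m g sin θ + μ_s N = m g sin θ + μ_s (m g cos θ + P sin θ).
Solving, P (cos θ − μ_s sin θ) = m g (sin θ + μ_s cos θ), so P = 415×9.81×(sin 16° + 0.38 cos 16°)/(cos 16° − 0.38 sin 16°) = 4070×0.6409/0.8565 = 3050 N.

P ≈ 3050 N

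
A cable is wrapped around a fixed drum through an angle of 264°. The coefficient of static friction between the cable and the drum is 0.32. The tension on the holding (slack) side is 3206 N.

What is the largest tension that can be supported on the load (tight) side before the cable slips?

T_max ≈ 14000 N

At impending slip the capstan equation gives T₂/T₁ = e^{μβ} with β in radians.
β = 264° × π/180 = 4.608 rad.
e^{μβ} = e^{0.32×4.608} = 4.369.
T₂ = T₁ · e^{μβ} = 3206 × 4.369 = 14000 N.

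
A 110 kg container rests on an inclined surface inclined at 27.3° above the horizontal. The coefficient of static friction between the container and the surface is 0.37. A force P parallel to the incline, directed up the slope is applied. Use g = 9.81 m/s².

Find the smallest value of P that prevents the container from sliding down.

The container tends to slide down (tan θ > μ_s), so at the point of impending slip friction acts up-slope at its limit: f = μ_s N.
P is parallel to the surface, so N = m g cos θ = 959 N.
Along the incline: P + μ_s N = m g sin θ, so P = 495 − 0.37×959 = 140 N.

P_min ≈ 140 N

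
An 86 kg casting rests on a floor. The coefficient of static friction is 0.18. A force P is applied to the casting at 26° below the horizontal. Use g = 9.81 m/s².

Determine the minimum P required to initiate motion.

N = m g + P sin α (the push presses the casting into the floor).
At impending slip, P cos α = μ_s N = μ_s (m g + P sin α).
Solving: P (cos α − μ_s sin α) = μ_s m g → P = 0.18×844/(cos 26° − 0.18 sin 26°) = 152/0.8199 = 185 N.

P ≈ 185 N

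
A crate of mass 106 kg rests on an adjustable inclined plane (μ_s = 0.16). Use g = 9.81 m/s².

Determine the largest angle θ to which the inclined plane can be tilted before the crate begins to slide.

At the slip threshold, m g sin θ = μ_s · m g cos θ, so tan θ = μ_s.
θ_max = arctan(0.16) = 9.09°.

θ_max ≈ 9.09°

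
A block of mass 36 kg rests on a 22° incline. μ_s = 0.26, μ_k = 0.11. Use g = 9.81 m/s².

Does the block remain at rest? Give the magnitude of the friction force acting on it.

f ≈ 36 N

N = m g cos θ = 327 N.
Down-slope weight component: m g sin θ = 132 N.
μ_s N = 85.1 N.
132 > 85.1 N, so it slides; kinetic friction f = μ_k N = 0.11×327 = 36 N.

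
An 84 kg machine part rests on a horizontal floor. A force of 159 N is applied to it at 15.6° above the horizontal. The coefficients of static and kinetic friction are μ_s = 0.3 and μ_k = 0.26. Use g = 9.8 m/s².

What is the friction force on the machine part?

Vertical equilibrium gives N = m g − P sin α = 780.4 N.
Horizontally, friction must balance P cos α = 153.1 N.
The static-friction limit is μ_s N = 234.1 N.
153.1 ≤ 234.1 N → static; friction equals the required 153 N.

f ≈ 153 N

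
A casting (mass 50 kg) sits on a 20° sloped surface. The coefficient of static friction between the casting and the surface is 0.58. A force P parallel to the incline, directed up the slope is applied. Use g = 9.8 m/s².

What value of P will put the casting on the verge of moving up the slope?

At impending motion up the slope, friction acts down-slope at its limit: f = μ_s N.
P is parallel to the surface, so N = m g cos θ = 460 N.
Along the incline: P = m g sin θ + μ_s N = 168 + 0.58×460 = 435 N.

P ≈ 435 N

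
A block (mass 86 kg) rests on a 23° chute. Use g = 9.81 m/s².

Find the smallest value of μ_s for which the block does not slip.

μ_s,min ≈ 0.424

At the slip threshold m g sin θ = μ_s m g cos θ, so μ_s,min = tan θ.
μ_s,min = tan 23° = 0.424.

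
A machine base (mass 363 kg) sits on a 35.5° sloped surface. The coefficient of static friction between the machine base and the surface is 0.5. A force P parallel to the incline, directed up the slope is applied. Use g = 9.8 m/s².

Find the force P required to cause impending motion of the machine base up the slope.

P ≈ 3510 N

At impending motion up the slope, friction acts down-slope at its limit: f = μ_s N.
P is parallel to the surface, so N = m g cos θ = 2900 N.
Along the incline: P = m g sin θ + μ_s N = 2070 + 0.5×2900 = 3510 N.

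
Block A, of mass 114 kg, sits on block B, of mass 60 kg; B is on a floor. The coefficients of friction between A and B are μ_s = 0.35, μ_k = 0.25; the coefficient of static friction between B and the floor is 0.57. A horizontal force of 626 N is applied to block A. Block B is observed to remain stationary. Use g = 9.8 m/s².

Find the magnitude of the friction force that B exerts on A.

The normal force B exerts on A is simply A's weight, N₁ = 1117 N.
Maximum static friction on A from B: μ_s N₁ = 0.35×1117 = 391 N.
Since P = 626 N > 391 N, A slides on B; the A–B friction is kinetic: f₁ = μ_k N₁ = 0.25×1117 = 279 N.
By Newton's third law B feels 279 N forward from A. With B stationary, the floor's static friction on B balances it: f₂ = 279 N (well within μ_s(m_A+m_B)g = 972 N).

f ≈ 279 N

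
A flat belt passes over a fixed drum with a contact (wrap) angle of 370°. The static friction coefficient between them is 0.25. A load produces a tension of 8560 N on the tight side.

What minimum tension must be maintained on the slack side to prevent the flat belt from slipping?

Capstan equation at impending slip: T_tight/T_slack = e^{μβ}.
β = 370° = 6.458 rad; e^{μβ} = e^{0.25×6.458} = 5.025.
T_slack = T_tight / e^{μβ} = 8560 / 5.025 = 1700 N.

T_min ≈ 1700 N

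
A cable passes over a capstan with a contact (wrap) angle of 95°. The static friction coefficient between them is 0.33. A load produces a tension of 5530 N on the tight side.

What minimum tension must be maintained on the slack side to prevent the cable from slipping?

Capstan equation at impending slip: T_tight/T_slack = e^{μβ}.
β = 95° = 1.658 rad; e^{μβ} = e^{0.33×1.658} = 1.728.
T_slack = T_tight / e^{μβ} = 5530 / 1.728 = 3200 N.

T_min ≈ 3200 N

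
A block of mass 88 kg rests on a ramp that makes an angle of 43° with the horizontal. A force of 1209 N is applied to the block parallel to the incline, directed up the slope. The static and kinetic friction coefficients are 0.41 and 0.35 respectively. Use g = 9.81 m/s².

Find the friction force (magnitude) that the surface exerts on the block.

Perpendicular to the surface, N = m g cos θ = 88·9.81·cos 43° = 631.4 N.
Parallel to the incline, ΣF = 0 gives f = m g sin θ − P = 588.8 − 1209 = -620.2 N (up-slope positive).
Static friction can supply at most μ_s N = 258.9 N.
Since |-620.2| > 258.9 N, static friction cannot hold it; the block slides up the incline and kinetic friction applies: f = μ_k N = 0.35 × 631.4 = 221 N.

f ≈ 221 N (down the incline)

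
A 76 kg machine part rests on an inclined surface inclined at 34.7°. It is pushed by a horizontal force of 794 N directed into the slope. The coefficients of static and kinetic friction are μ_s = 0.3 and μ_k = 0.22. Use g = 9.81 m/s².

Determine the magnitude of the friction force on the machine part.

Normal direction: N = m g cos θ + P sin θ = 1065 N.
Along the incline, the net driving force (taking up-slope positive) is P cos θ − m g sin θ = 652.8 − 424.4 = 228.4 N, so equilibrium requires friction f = -228.4 N (down-slope).
The limit of static friction is μ_s N = 319.5 N.
|f_req| = 228.4 ≤ 319.5 N → the machine part is in equilibrium; friction equals the required value.

f ≈ 228 N (down the incline)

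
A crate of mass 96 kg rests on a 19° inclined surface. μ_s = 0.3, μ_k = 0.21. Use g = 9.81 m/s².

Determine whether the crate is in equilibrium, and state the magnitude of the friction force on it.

f ≈ 187 N

N = m g cos θ = 890 N.
Down-slope weight component: m g sin θ = 307 N.
μ_s N = 267 N.
307 > 267 N, so it slides; kinetic friction f = μ_k N = 0.21×890 = 187 N.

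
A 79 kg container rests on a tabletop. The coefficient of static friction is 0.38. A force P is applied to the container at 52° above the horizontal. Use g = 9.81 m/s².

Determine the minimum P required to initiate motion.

N = m g − P sin α (the pull lifts the container).
At impending slip, P cos α = μ_s N = μ_s (m g − P sin α).
Solving: P (cos α + μ_s sin α) = μ_s m g → P = 0.38×775/(cos 52° + 0.38 sin 52°) = 294/0.9151 = 322 N.

P ≈ 322 N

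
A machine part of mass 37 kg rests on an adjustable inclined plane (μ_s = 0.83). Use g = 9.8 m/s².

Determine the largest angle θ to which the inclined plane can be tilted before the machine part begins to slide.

θ_max ≈ 39.7°

At the slip threshold, m g sin θ = μ_s · m g cos θ, so tan θ = μ_s.
θ_max = arctan(0.83) = 39.7°.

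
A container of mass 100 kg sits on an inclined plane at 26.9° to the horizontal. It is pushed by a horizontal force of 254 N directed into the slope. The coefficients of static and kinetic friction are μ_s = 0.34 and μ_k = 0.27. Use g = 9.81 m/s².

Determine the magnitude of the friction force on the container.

The horizontal push has a component P sin θ into the surface, so N = m g cos θ + P sin θ = 874.9 + 114.9 = 989.8 N.
Parallel to the incline: P cos θ − m g sin θ = 226.5 − 443.8 = -217.3 N; the friction needed to balance this is 217.3 N acting up the slope.
The limit of static friction is μ_s N = 336.5 N.
|f_req| = 217.3 ≤ 336.5 N → the container is in equilibrium; friction equals the required value.

f ≈ 217 N (up the incline)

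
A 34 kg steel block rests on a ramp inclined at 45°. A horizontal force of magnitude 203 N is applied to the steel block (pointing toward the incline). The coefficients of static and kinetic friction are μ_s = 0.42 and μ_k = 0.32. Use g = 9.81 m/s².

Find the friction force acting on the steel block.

f ≈ 92.3 N (up the incline)

The horizontal push has a component P sin θ into the surface, so N = m g cos θ + P sin θ = 235.8 + 143.5 = 379.4 N.
Parallel to the incline: P cos θ − m g sin θ = 143.5 − 235.8 = -92.31 N; the friction needed to balance this is 92.31 N acting up the slope.
The limit of static friction is μ_s N = 159.3 N.
|f_req| = 92.31 ≤ 159.3 N → the steel block is in equilibrium; friction equals the required value.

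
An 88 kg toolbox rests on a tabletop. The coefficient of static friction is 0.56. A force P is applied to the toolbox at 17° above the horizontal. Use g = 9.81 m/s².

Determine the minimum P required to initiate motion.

N = m g − P sin α (the pull lifts the toolbox).
At impending slip, P cos α = μ_s N = μ_s (m g − P sin α).
Solving: P (cos α + μ_s sin α) = μ_s m g → P = 0.56×863/(cos 17° + 0.56 sin 17°) = 483/1.12 = 432 N.

P ≈ 432 N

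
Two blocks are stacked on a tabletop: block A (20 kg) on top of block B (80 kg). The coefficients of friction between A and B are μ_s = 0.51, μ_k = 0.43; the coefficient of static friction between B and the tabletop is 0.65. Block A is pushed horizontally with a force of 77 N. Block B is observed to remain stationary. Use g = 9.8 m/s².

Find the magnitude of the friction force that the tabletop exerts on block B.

Between the blocks, N₁ = m_A g = 196 N.
Maximum static friction on A from B: μ_s N₁ = 0.51×196 = 99.96 N.
Since P = 77 N ≤ 99.96 N, A does not slip on B; friction on A equals P = 77 N.
By Newton's third law B feels 77 N forward from A. With B stationary, the floor's static friction on B balances it: f₂ = 77 N (well within μ_s(m_A+m_B)g = 637 N).

f ≈ 77 N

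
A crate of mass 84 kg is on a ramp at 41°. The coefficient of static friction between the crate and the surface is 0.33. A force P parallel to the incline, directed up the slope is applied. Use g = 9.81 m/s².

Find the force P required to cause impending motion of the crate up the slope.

At impending motion up the slope, friction acts down-slope at its limit: f = μ_s N.
P is parallel to the surface, so N = m g cos θ = 622 N.
Along the incline: P = m g sin θ + μ_s N = 541 + 0.33×622 = 746 N.

P ≈ 746 N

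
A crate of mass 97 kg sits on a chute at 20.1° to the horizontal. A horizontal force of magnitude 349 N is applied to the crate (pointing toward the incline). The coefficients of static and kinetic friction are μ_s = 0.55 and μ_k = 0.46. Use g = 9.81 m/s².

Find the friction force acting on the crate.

f ≈ 0.728 N (down the incline)

Normal direction: N = m g cos θ + P sin θ = 1014 N.
Along the incline, the net driving force (taking up-slope positive) is P cos θ − m g sin θ = 327.7 − 327 = 0.7276 N, so equilibrium requires friction f = -0.7276 N (down-slope).
The limit of static friction is μ_s N = 557.5 N.
|f_req| = 0.7276 ≤ 557.5 N → the crate is in equilibrium; friction equals the required value.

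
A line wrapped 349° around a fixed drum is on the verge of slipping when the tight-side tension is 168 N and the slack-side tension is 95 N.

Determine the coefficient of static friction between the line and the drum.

μ ≈ 0.0936

T₂/T₁ = e^{μβ} → μ = ln(T₂/T₁)/β.
β = 349° = 6.091 rad.
μ = ln(168/95)/6.091 = ln(1.768)/6.091 = 0.0936.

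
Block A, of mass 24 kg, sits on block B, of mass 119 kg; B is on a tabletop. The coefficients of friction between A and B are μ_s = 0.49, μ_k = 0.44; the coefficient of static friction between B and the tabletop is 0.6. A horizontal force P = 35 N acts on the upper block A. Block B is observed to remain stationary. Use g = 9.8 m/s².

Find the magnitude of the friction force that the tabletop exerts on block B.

The normal force B exerts on A is simply A's weight, N₁ = 235.2 N.
So the A–B interface can sustain at most μ_s N₁ = 115.2 N of static friction.
Since P = 35 N ≤ 115.2 N, A does not slip on B; friction on A equals P = 35 N.
By Newton's third law B feels 35 N forward from A. With B stationary, the floor's static friction on B balances it: f₂ = 35 N (well within μ_s(m_A+m_B)g = 840.8 N).

f ≈ 35 N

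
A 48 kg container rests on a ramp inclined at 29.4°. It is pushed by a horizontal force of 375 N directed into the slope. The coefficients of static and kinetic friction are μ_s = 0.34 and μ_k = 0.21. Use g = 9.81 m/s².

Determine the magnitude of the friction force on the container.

f ≈ 95.5 N (down the incline)

The horizontal push has a component P sin θ into the surface, so N = m g cos θ + P sin θ = 410.2 + 184.1 = 594.3 N.
Parallel to the incline: P cos θ − m g sin θ = 326.7 − 231.2 = 95.55 N; the friction needed to balance this is 95.55 N acting down the slope.
Maximum static friction: μ_s N = 0.34 × 594.3 = 202.1 N.
Since 95.55 N is within the 202.1 N limit, the container stays put and friction is exactly 95.5 N.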